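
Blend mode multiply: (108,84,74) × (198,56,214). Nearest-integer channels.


Multiply: C = A×B/255, rounded to nearest integer
R: 108×198/255 = 21384/255 ≈ 83.859 → 84
G: 84×56/255 = 4704/255 ≈ 18.447 → 18
B: 74×214/255 = 15836/255 ≈ 62.102 → 62
= RGB(84, 18, 62)


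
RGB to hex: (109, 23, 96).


R = 109 → 6D (hex)
G = 23 → 17 (hex)
B = 96 → 60 (hex)
Hex = #6D1760


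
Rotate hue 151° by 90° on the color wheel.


New hue = (H + rotation) mod 360
New hue = (151 + 90) mod 360
= 241 mod 360
= 241°


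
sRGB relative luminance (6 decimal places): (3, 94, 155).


Linearize each channel (sRGB transfer function): c = v/255; c_lin = c/12.92 if c ≤ 0.04045, else ((c+0.055)/1.055)^2.4
  R: 3/255 ≈ 0.011765 ≤ 0.04045 → 0.011765/12.92 ≈ 0.000911
  G: 94/255 ≈ 0.368627 > 0.04045 → ((0.368627+0.055)/1.055)^2.4 ≈ 0.111932
  B: 155/255 ≈ 0.607843 > 0.04045 → ((0.607843+0.055)/1.055)^2.4 ≈ 0.327778
R_lin = 0.000911, G_lin = 0.111932, B_lin = 0.327778
L = 0.2126×R + 0.7152×G + 0.0722×B
L = 0.2126×0.000911 + 0.7152×0.111932 + 0.0722×0.327778
L ≈ 0.103913


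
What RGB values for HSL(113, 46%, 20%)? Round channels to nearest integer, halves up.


H=113°, S=0.46, L=0.20
C = (1-|2L-1|)×S = (1-|-0.60|)×0.46 = 0.184
H' = H/60 = 113/60 ≈ 1.8833; X = C×(1-|H' mod 2 - 1|) ≈ 0.0215
m = L - C/2 = 0.20 - 0.092 = 0.108
Sector ⌊H'⌋ = 1 → (R',G',B') = (≈0.0215, 0.184, 0.0)
RGB = ((R'+m)×255, (G'+m)×255, (B'+m)×255) = (33.014, 74.46, 27.54)
Round half up → RGB(33, 74, 28)


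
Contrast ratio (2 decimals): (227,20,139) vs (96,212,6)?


Linearize each sRGB channel c=v/255: c/12.92 if c ≤ 0.04045 else ((c+0.055)/1.055)^2.4
L = 0.2126×R_lin + 0.7152×G_lin + 0.0722×B_lin
Color 1 (227,20,139):
  R=227: 227/255≈0.8902 > 0.04045 → ((0.8902+0.055)/1.055)^2.4 ≈ 0.76815
  G=20: 20/255≈0.0784 > 0.04045 → ((0.0784+0.055)/1.055)^2.4 ≈ 0.00700
  B=139: 139/255≈0.5451 > 0.04045 → ((0.5451+0.055)/1.055)^2.4 ≈ 0.25818
  L1 = 0.2126×0.76815 + 0.7152×0.00700 + 0.0722×0.25818 ≈ 0.18695
Color 2 (96,212,6):
  R=96: 96/255≈0.3765 > 0.04045 → ((0.3765+0.055)/1.055)^2.4 ≈ 0.11697
  G=212: 212/255≈0.8314 > 0.04045 → ((0.8314+0.055)/1.055)^2.4 ≈ 0.65837
  B=6: 6/255≈0.0235 ≤ 0.04045 → 0.0235/12.92 ≈ 0.00182
  L2 = 0.2126×0.11697 + 0.7152×0.65837 + 0.0722×0.00182 ≈ 0.49587
Lighter = 0.49587, Darker = 0.18695
Ratio = (L_lighter + 0.05) / (L_darker + 0.05)
Ratio = (0.49587 + 0.05) / (0.18695 + 0.05) = 0.54587 / 0.23695 ≈ 2.3037
Ratio ≈ 2.30:1


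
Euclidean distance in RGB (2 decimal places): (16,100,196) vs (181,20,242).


d = √[(R₁-R₂)² + (G₁-G₂)² + (B₁-B₂)²]
d = √[(16-181)² + (100-20)² + (196-242)²]
d = √[27225 + 6400 + 2116]
d = √35741
d ≈ 189.05


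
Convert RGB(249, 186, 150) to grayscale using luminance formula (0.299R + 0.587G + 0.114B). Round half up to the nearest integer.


Gray = 0.299×R + 0.587×G + 0.114×B
Gray = 0.299×249 + 0.587×186 + 0.114×150
Gray = 74.451 + 109.182 + 17.100
Gray = 200.733 → round half up → 201
Gray = 201


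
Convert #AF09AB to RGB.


AF → 175 (R)
09 → 9 (G)
AB → 171 (B)
= RGB(175, 9, 171)


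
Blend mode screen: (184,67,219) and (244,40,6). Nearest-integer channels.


Screen: C = 255 - (255-A)×(255-B)/255, rounded to nearest integer
R: 255 - (255-184)×(255-244)/255 = 255 - 781/255 ≈ 255 - 3.063 = 251.937 → 252
G: 255 - (255-67)×(255-40)/255 = 255 - 40420/255 ≈ 255 - 158.510 = 96.490 → 96
B: 255 - (255-219)×(255-6)/255 = 255 - 8964/255 ≈ 255 - 35.153 = 219.847 → 220
= RGB(252, 96, 220)


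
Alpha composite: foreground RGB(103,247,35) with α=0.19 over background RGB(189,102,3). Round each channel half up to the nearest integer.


C = α×F + (1-α)×B, with 1-α = 0.81
R: 0.19×103 + 0.81×189 = 19.57 + 153.09 = 172.66 → 173
G: 0.19×247 + 0.81×102 = 46.93 + 82.62 = 129.55 → 130
B: 0.19×35 + 0.81×3 = 6.65 + 2.43 = 9.08 → 9
= RGB(173, 130, 9)


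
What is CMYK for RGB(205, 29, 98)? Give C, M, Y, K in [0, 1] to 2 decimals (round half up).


R'=205/255≈0.8039, G'=29/255≈0.1137, B'=98/255≈0.3843
K = 1 - max(R',G',B') = 1 - 205/255 = 50/255 = 0.19607… → 0.20
(1-R'-K)/(1-K) simplifies to (max-R)/max with max = 205:
C = (205-205)/205 = 0/205 = 0 → 0.00
M = (205-29)/205 = 176/205 = 0.85853… → 0.86
Y = (205-98)/205 = 107/205 = 0.52195… → 0.52
= CMYK(0.00, 0.86, 0.52, 0.20)


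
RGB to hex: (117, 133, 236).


R = 117 → 75 (hex)
G = 133 → 85 (hex)
B = 236 → EC (hex)
Hex = #7585EC


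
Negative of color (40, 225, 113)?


Invert: (255-R, 255-G, 255-B)
R: 255-40 = 215
G: 255-225 = 30
B: 255-113 = 142
= RGB(215, 30, 142)


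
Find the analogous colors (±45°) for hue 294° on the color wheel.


Base hue: 294°
Left analog: (294 - 45) mod 360 = 249°
Right analog: (294 + 45) mod 360 = 339°
Analogous hues = 249° and 339°


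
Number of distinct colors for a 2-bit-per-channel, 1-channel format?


Total bits = 2 bits/channel × 1 channels = 2 bits
Distinct colors = 2^2
= 4 colors


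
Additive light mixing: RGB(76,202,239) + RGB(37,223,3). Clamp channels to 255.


Additive: each channel = min(255, C₁+C₂)
R: 76+37 = 113 → 113
G: 202+223 = 425 → 255
B: 239+3 = 242 → 242
= RGB(113, 255, 242)


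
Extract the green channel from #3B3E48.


Color: #3B3E48
R = 3B = 59
G = 3E = 62
B = 48 = 72
Green = 62


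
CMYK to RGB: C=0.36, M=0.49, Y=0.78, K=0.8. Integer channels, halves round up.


R = 255 × (1-C) × (1-K) = 255 × 0.64 × 0.20 = 32.64 → 33
G = 255 × (1-M) × (1-K) = 255 × 0.51 × 0.20 = 26.01 → 26
B = 255 × (1-Y) × (1-K) = 255 × 0.22 × 0.20 = 11.22 → 11
= RGB(33, 26, 11)


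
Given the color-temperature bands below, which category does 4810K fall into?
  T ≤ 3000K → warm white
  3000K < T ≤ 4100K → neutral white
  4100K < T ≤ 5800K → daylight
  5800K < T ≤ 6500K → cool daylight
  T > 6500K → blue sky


Temperature: 4810K
4100K < 4810K ≤ 5800K → daylight
Classification: daylight


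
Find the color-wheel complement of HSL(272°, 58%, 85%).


Complement = opposite side of color wheel = hue + 180°
H' = (272 + 180) mod 360 = 92°
S and L unchanged.
= HSL(92°, 58%, 85%)


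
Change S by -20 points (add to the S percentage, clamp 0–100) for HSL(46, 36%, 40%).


Original S = 36%
Adjustment = -20 percentage points
New S = 36 + (-20) = 16
Clamp to [0, 100] → 16
= HSL(46°, 16%, 40%)


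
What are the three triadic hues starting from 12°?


Triadic: equally spaced at 120° intervals
H1 = 12°
H2 = (12 + 120) mod 360 = 132°
H3 = (12 + 240) mod 360 = 252°
Triadic = 12°, 132°, 252°


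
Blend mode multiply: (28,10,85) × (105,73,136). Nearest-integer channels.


Multiply: C = A×B/255, rounded to nearest integer
R: 28×105/255 = 2940/255 ≈ 11.529 → 12
G: 10×73/255 = 730/255 ≈ 2.863 → 3
B: 85×136/255 = 11560/255 ≈ 45.333 → 45
= RGB(12, 3, 45)


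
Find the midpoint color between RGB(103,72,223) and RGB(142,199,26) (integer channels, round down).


Midpoint: each channel = ⌊(C₁+C₂)/2⌋
R: ⌊(103+142)/2⌋ = 122
G: ⌊(72+199)/2⌋ = 135
B: ⌊(223+26)/2⌋ = 124
= RGB(122, 135, 124)


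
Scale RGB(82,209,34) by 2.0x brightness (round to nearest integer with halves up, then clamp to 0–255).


Multiply each channel by 2.0, round half up, clamp to [0, 255]
R: 82×2.0 = 164
G: 209×2.0 = 418 → clamp → 255
B: 34×2.0 = 68
= RGB(164, 255, 68)


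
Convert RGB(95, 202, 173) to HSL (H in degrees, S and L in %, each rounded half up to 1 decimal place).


Normalize: R'=95/255≈0.3725, G'=202/255≈0.7922, B'=173/255≈0.6784
Max=202/255, Min=95/255, Δ=Max-Min=107/255
L = (Max+Min)/2 = (202+95)/510 = 297/510 = 0.58235… → L = 58.2%
L > 0.5 → S = Δ/(2-Max-Min) = 107/(510-202-95) = 107/213 = 0.50234… → S = 50.2%
(the 1/255 factors cancel in S and H, so raw channel differences can be used)
Max is G' → H = 60 × ((B-R)/Δ + 2) = 60 × ((173-95)/107 + 2)
  78/107 + 2 = 0.7289… + 2 = 2.7289…
  H = 60 × 2.7289… = 163.738…° → H = 163.7°
= HSL(163.7°, 50.2%, 58.2%)


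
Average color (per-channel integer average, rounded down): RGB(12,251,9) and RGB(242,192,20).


Midpoint: each channel = ⌊(C₁+C₂)/2⌋
R: ⌊(12+242)/2⌋ = 127
G: ⌊(251+192)/2⌋ = 221
B: ⌊(9+20)/2⌋ = 14
= RGB(127, 221, 14)


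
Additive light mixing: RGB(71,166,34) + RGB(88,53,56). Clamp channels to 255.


Additive: each channel = min(255, C₁+C₂)
R: 71+88 = 159 → 159
G: 166+53 = 219 → 219
B: 34+56 = 90 → 90
= RGB(159, 219, 90)


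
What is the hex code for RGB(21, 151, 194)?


R = 21 → 15 (hex)
G = 151 → 97 (hex)
B = 194 → C2 (hex)
Hex = #1597C2


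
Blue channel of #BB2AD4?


Color: #BB2AD4
R = BB = 187
G = 2A = 42
B = D4 = 212
Blue = 212


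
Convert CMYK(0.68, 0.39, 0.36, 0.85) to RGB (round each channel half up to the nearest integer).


R = 255 × (1-C) × (1-K) = 255 × 0.32 × 0.15 = 12.24 → 12
G = 255 × (1-M) × (1-K) = 255 × 0.61 × 0.15 = 23.3325 → 23
B = 255 × (1-Y) × (1-K) = 255 × 0.64 × 0.15 = 24.48 → 24
= RGB(12, 23, 24)


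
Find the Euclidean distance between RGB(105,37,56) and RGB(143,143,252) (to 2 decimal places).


d = √[(R₁-R₂)² + (G₁-G₂)² + (B₁-B₂)²]
d = √[(105-143)² + (37-143)² + (56-252)²]
d = √[1444 + 11236 + 38416]
d = √51096
d ≈ 226.04


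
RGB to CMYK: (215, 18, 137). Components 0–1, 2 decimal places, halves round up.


R'=215/255≈0.8431, G'=18/255≈0.0706, B'=137/255≈0.5373
K = 1 - max(R',G',B') = 1 - 215/255 = 40/255 = 0.15686… → 0.16
(1-R'-K)/(1-K) simplifies to (max-R)/max with max = 215:
C = (215-215)/215 = 0/215 = 0 → 0.00
M = (215-18)/215 = 197/215 = 0.91627… → 0.92
Y = (215-137)/215 = 78/215 = 0.36279… → 0.36
= CMYK(0.00, 0.92, 0.36, 0.16)


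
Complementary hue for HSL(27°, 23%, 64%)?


Complement = opposite side of color wheel = hue + 180°
H' = (27 + 180) mod 360 = 207°
S and L unchanged.
= HSL(207°, 23%, 64%)


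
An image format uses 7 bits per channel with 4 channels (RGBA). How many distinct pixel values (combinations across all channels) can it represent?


Total bits = 7 bits/channel × 4 channels = 28 bits
Distinct pixel values = 2^28
= 268,435,456 pixel values


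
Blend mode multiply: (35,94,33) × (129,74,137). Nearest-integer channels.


Multiply: C = A×B/255, rounded to nearest integer
R: 35×129/255 = 4515/255 ≈ 17.706 → 18
G: 94×74/255 = 6956/255 ≈ 27.278 → 27
B: 33×137/255 = 4521/255 ≈ 17.729 → 18
= RGB(18, 27, 18)


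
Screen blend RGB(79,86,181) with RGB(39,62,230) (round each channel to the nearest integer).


Screen: C = 255 - (255-A)×(255-B)/255, rounded to nearest integer
R: 255 - (255-79)×(255-39)/255 = 255 - 38016/255 ≈ 255 - 149.082 = 105.918 → 106
G: 255 - (255-86)×(255-62)/255 = 255 - 32617/255 ≈ 255 - 127.910 = 127.090 → 127
B: 255 - (255-181)×(255-230)/255 = 255 - 1850/255 ≈ 255 - 7.255 = 247.745 → 248
= RGB(106, 127, 248)


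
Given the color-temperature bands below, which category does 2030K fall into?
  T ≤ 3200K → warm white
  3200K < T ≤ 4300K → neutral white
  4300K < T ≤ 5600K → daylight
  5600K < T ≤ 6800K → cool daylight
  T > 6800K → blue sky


Temperature: 2030K
2030K ≤ 3200K → warm white
Classification: warm white


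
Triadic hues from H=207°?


Triadic: equally spaced at 120° intervals
H1 = 207°
H2 = (207 + 120) mod 360 = 327°
H3 = (207 + 240) mod 360 = 87°
Triadic = 207°, 327°, 87°


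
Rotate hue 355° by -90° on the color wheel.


New hue = (H + rotation) mod 360
New hue = (355 -90) mod 360
= 265 mod 360
= 265°


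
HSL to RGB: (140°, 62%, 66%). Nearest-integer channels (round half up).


H=140°, S=0.62, L=0.66
C = (1-|2L-1|)×S = (1-|0.32|)×0.62 = 0.4216
H' = H/60 = 140/60 ≈ 2.3333; X = C×(1-|H' mod 2 - 1|) ≈ 0.1405
m = L - C/2 = 0.66 - 0.2108 = 0.4492
Sector ⌊H'⌋ = 2 → (R',G',B') = (0.0, 0.4216, ≈0.1405)
RGB = ((R'+m)×255, (G'+m)×255, (B'+m)×255) = (114.546, 222.054, 150.382)
Round half up → RGB(115, 222, 150)


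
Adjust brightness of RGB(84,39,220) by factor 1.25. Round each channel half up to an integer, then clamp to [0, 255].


Multiply each channel by 1.25, round half up, clamp to [0, 255]
R: 84×1.25 = 105
G: 39×1.25 = 48.75 → round → 49
B: 220×1.25 = 275 → clamp → 255
= RGB(105, 49, 255)


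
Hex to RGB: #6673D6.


66 → 102 (R)
73 → 115 (G)
D6 → 214 (B)
= RGB(102, 115, 214)


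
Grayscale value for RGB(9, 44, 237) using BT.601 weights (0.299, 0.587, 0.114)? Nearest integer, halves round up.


Gray = 0.299×R + 0.587×G + 0.114×B
Gray = 0.299×9 + 0.587×44 + 0.114×237
Gray = 2.691 + 25.828 + 27.018
Gray = 55.537 → round half up → 56
Gray = 56


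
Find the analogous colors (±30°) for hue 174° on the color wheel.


Base hue: 174°
Left analog: (174 - 30) mod 360 = 144°
Right analog: (174 + 30) mod 360 = 204°
Analogous hues = 144° and 204°


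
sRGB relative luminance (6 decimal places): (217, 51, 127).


Linearize each channel (sRGB transfer function): c = v/255; c_lin = c/12.92 if c ≤ 0.04045, else ((c+0.055)/1.055)^2.4
  R: 217/255 ≈ 0.850980 > 0.04045 → ((0.850980+0.055)/1.055)^2.4 ≈ 0.693872
  G: 51/255 ≈ 0.200000 > 0.04045 → ((0.200000+0.055)/1.055)^2.4 ≈ 0.033105
  B: 127/255 ≈ 0.498039 > 0.04045 → ((0.498039+0.055)/1.055)^2.4 ≈ 0.212231
R_lin = 0.693872, G_lin = 0.033105, B_lin = 0.212231
L = 0.2126×R + 0.7152×G + 0.0722×B
L = 0.2126×0.693872 + 0.7152×0.033105 + 0.0722×0.212231
L ≈ 0.186517


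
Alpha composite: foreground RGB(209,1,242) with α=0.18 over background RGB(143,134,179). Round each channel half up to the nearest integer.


C = α×F + (1-α)×B, with 1-α = 0.82
R: 0.18×209 + 0.82×143 = 37.62 + 117.26 = 154.88 → 155
G: 0.18×1 + 0.82×134 = 0.18 + 109.88 = 110.06 → 110
B: 0.18×242 + 0.82×179 = 43.56 + 146.78 = 190.34 → 190
= RGB(155, 110, 190)


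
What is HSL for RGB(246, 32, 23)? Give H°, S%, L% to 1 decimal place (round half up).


Normalize: R'=246/255≈0.9647, G'=32/255≈0.1255, B'=23/255≈0.0902
Max=246/255, Min=23/255, Δ=Max-Min=223/255
L = (Max+Min)/2 = (246+23)/510 = 269/510 = 0.52745… → L = 52.7%
L > 0.5 → S = Δ/(2-Max-Min) = 223/(510-246-23) = 223/241 = 0.92531… → S = 92.5%
(the 1/255 factors cancel in S and H, so raw channel differences can be used)
Max is R' → H = 60 × (((G-B)/Δ) mod 6) = 60 × (((32-23)/223) mod 6)
  9/223 = 0.0403…
  H = 60 × 0.0403… = 2.421…° → H = 2.4°
= HSL(2.4°, 92.5%, 52.7%)


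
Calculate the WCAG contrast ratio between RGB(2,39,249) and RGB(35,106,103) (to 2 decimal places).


Linearize each sRGB channel c=v/255: c/12.92 if c ≤ 0.04045 else ((c+0.055)/1.055)^2.4
L = 0.2126×R_lin + 0.7152×G_lin + 0.0722×B_lin
Color 1 (2,39,249):
  R=2: 2/255≈0.0078 ≤ 0.04045 → 0.0078/12.92 ≈ 0.00061
  G=39: 39/255≈0.1529 > 0.04045 → ((0.1529+0.055)/1.055)^2.4 ≈ 0.02029
  B=249: 249/255≈0.9765 > 0.04045 → ((0.9765+0.055)/1.055)^2.4 ≈ 0.94731
  L1 = 0.2126×0.00061 + 0.7152×0.02029 + 0.0722×0.94731 ≈ 0.08303
Color 2 (35,106,103):
  R=35: 35/255≈0.1373 > 0.04045 → ((0.1373+0.055)/1.055)^2.4 ≈ 0.01681
  G=106: 106/255≈0.4157 > 0.04045 → ((0.4157+0.055)/1.055)^2.4 ≈ 0.14413
  B=103: 103/255≈0.4039 > 0.04045 → ((0.4039+0.055)/1.055)^2.4 ≈ 0.13563
  L2 = 0.2126×0.01681 + 0.7152×0.14413 + 0.0722×0.13563 ≈ 0.11645
Lighter = 0.11645, Darker = 0.08303
Ratio = (L_lighter + 0.05) / (L_darker + 0.05)
Ratio = (0.11645 + 0.05) / (0.08303 + 0.05) = 0.16645 / 0.13303 ≈ 1.2511
Ratio ≈ 1.25:1


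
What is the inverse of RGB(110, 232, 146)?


Invert: (255-R, 255-G, 255-B)
R: 255-110 = 145
G: 255-232 = 23
B: 255-146 = 109
= RGB(145, 23, 109)


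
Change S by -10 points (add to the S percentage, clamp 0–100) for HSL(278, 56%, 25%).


Original S = 56%
Adjustment = -10 percentage points
New S = 56 + (-10) = 46
Clamp to [0, 100] → 46
= HSL(278°, 46%, 25%)


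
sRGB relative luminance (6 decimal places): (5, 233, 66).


Linearize each channel (sRGB transfer function): c = v/255; c_lin = c/12.92 if c ≤ 0.04045, else ((c+0.055)/1.055)^2.4
  R: 5/255 ≈ 0.019608 ≤ 0.04045 → 0.019608/12.92 ≈ 0.001518
  G: 233/255 ≈ 0.913725 > 0.04045 → ((0.913725+0.055)/1.055)^2.4 ≈ 0.814847
  B: 66/255 ≈ 0.258824 > 0.04045 → ((0.258824+0.055)/1.055)^2.4 ≈ 0.054480
R_lin = 0.001518, G_lin = 0.814847, B_lin = 0.054480
L = 0.2126×R + 0.7152×G + 0.0722×B
L = 0.2126×0.001518 + 0.7152×0.814847 + 0.0722×0.054480
L ≈ 0.587034


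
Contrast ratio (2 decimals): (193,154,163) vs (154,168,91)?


Linearize each sRGB channel c=v/255: c/12.92 if c ≤ 0.04045 else ((c+0.055)/1.055)^2.4
L = 0.2126×R_lin + 0.7152×G_lin + 0.0722×B_lin
Color 1 (193,154,163):
  R=193: 193/255≈0.7569 > 0.04045 → ((0.7569+0.055)/1.055)^2.4 ≈ 0.53328
  G=154: 154/255≈0.6039 > 0.04045 → ((0.6039+0.055)/1.055)^2.4 ≈ 0.32314
  B=163: 163/255≈0.6392 > 0.04045 → ((0.6392+0.055)/1.055)^2.4 ≈ 0.36625
  L1 = 0.2126×0.53328 + 0.7152×0.32314 + 0.0722×0.36625 ≈ 0.37093
Color 2 (154,168,91):
  R=154: 154/255≈0.6039 > 0.04045 → ((0.6039+0.055)/1.055)^2.4 ≈ 0.32314
  G=168: 168/255≈0.6588 > 0.04045 → ((0.6588+0.055)/1.055)^2.4 ≈ 0.39157
  B=91: 91/255≈0.3569 > 0.04045 → ((0.3569+0.055)/1.055)^2.4 ≈ 0.10462
  L2 = 0.2126×0.32314 + 0.7152×0.39157 + 0.0722×0.10462 ≈ 0.35631
Lighter = 0.37093, Darker = 0.35631
Ratio = (L_lighter + 0.05) / (L_darker + 0.05)
Ratio = (0.37093 + 0.05) / (0.35631 + 0.05) = 0.42093 / 0.40631 ≈ 1.0360
Ratio ≈ 1.04:1


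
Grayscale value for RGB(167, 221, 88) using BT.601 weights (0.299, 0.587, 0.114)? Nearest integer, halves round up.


Gray = 0.299×R + 0.587×G + 0.114×B
Gray = 0.299×167 + 0.587×221 + 0.114×88
Gray = 49.933 + 129.727 + 10.032
Gray = 189.692 → round half up → 190
Gray = 190


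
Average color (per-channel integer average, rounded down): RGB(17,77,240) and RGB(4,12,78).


Midpoint: each channel = ⌊(C₁+C₂)/2⌋
R: ⌊(17+4)/2⌋ = 10
G: ⌊(77+12)/2⌋ = 44
B: ⌊(240+78)/2⌋ = 159
= RGB(10, 44, 159)


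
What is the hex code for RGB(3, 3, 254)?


R = 3 → 03 (hex)
G = 3 → 03 (hex)
B = 254 → FE (hex)
Hex = #0303FE


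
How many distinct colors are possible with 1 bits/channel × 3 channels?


Total bits = 1 bits/channel × 3 channels = 3 bits
Distinct colors = 2^3
= 8 colors


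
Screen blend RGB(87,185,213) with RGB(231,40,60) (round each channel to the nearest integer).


Screen: C = 255 - (255-A)×(255-B)/255, rounded to nearest integer
R: 255 - (255-87)×(255-231)/255 = 255 - 4032/255 ≈ 255 - 15.812 = 239.188 → 239
G: 255 - (255-185)×(255-40)/255 = 255 - 15050/255 ≈ 255 - 59.020 = 195.980 → 196
B: 255 - (255-213)×(255-60)/255 = 255 - 8190/255 ≈ 255 - 32.118 = 222.882 → 223
= RGB(239, 196, 223)


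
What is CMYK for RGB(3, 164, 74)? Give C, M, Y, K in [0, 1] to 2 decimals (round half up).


R'=3/255≈0.0118, G'=164/255≈0.6431, B'=74/255≈0.2902
K = 1 - max(R',G',B') = 1 - 164/255 = 91/255 = 0.35686… → 0.36
(1-R'-K)/(1-K) simplifies to (max-R)/max with max = 164:
C = (164-3)/164 = 161/164 = 0.98170… → 0.98
M = (164-164)/164 = 0/164 = 0 → 0.00
Y = (164-74)/164 = 90/164 = 0.54878… → 0.55
= CMYK(0.98, 0.00, 0.55, 0.36)


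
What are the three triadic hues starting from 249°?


Triadic: equally spaced at 120° intervals
H1 = 249°
H2 = (249 + 120) mod 360 = 9°
H3 = (249 + 240) mod 360 = 129°
Triadic = 249°, 9°, 129°


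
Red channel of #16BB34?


Color: #16BB34
R = 16 = 22
G = BB = 187
B = 34 = 52
Red = 22


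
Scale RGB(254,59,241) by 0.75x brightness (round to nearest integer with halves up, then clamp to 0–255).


Multiply each channel by 0.75, round half up, clamp to [0, 255]
R: 254×0.75 = 190.5 → round → 191
G: 59×0.75 = 44.25 → round → 44
B: 241×0.75 = 180.75 → round → 181
= RGB(191, 44, 181)


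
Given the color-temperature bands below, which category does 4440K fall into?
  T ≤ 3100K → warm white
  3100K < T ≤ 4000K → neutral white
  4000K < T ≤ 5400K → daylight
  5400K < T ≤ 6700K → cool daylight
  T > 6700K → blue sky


Temperature: 4440K
4000K < 4440K ≤ 5400K → daylight
Classification: daylight


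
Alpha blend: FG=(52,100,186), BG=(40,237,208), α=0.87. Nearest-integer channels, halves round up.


C = α×F + (1-α)×B, with 1-α = 0.13
R: 0.87×52 + 0.13×40 = 45.24 + 5.20 = 50.44 → 50
G: 0.87×100 + 0.13×237 = 87.00 + 30.81 = 117.81 → 118
B: 0.87×186 + 0.13×208 = 161.82 + 27.04 = 188.86 → 189
= RGB(50, 118, 189)


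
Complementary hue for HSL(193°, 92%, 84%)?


Complement = opposite side of color wheel = hue + 180°
H' = (193 + 180) mod 360 = 13°
S and L unchanged.
= HSL(13°, 92%, 84%)


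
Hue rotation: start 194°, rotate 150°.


New hue = (H + rotation) mod 360
New hue = (194 + 150) mod 360
= 344 mod 360
= 344°


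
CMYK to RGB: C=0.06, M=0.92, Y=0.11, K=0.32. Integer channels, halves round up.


R = 255 × (1-C) × (1-K) = 255 × 0.94 × 0.68 = 162.996 → 163
G = 255 × (1-M) × (1-K) = 255 × 0.08 × 0.68 = 13.872 → 14
B = 255 × (1-Y) × (1-K) = 255 × 0.89 × 0.68 = 154.326 → 154
= RGB(163, 14, 154)


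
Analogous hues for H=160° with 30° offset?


Base hue: 160°
Left analog: (160 - 30) mod 360 = 130°
Right analog: (160 + 30) mod 360 = 190°
Analogous hues = 130° and 190°


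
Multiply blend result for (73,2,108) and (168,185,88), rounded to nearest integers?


Multiply: C = A×B/255, rounded to nearest integer
R: 73×168/255 = 12264/255 ≈ 48.094 → 48
G: 2×185/255 = 370/255 ≈ 1.451 → 1
B: 108×88/255 = 9504/255 ≈ 37.271 → 37
= RGB(48, 1, 37)


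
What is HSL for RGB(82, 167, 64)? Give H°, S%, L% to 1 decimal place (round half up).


Normalize: R'=82/255≈0.3216, G'=167/255≈0.6549, B'=64/255≈0.2510
Max=167/255, Min=64/255, Δ=Max-Min=103/255
L = (Max+Min)/2 = (167+64)/510 = 231/510 = 0.45294… → L = 45.3%
L ≤ 0.5 → S = Δ/(Max+Min) = 103/(167+64) = 103/231 = 0.44588… → S = 44.6%
(the 1/255 factors cancel in S and H, so raw channel differences can be used)
Max is G' → H = 60 × ((B-R)/Δ + 2) = 60 × ((64-82)/103 + 2)
  -18/103 + 2 = -0.1747… + 2 = 1.8252…
  H = 60 × 1.8252… = 109.514…° → H = 109.5°
= HSL(109.5°, 44.6%, 45.3%)


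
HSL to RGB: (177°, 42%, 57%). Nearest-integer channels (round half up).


H=177°, S=0.42, L=0.57
C = (1-|2L-1|)×S = (1-|0.14|)×0.42 = 0.3612
H' = H/60 = 177/60 ≈ 2.9500; X = C×(1-|H' mod 2 - 1|) = 0.34314
m = L - C/2 = 0.57 - 0.1806 = 0.3894
Sector ⌊H'⌋ = 2 → (R',G',B') = (0.0, 0.3612, 0.34314)
RGB = ((R'+m)×255, (G'+m)×255, (B'+m)×255) = (99.297, 191.403, 186.7977)
Round half up → RGB(99, 191, 187)


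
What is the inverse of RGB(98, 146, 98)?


Invert: (255-R, 255-G, 255-B)
R: 255-98 = 157
G: 255-146 = 109
B: 255-98 = 157
= RGB(157, 109, 157)


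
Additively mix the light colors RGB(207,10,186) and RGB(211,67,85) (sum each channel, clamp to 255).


Additive: each channel = min(255, C₁+C₂)
R: 207+211 = 418 → 255
G: 10+67 = 77 → 77
B: 186+85 = 271 → 255
= RGB(255, 77, 255)


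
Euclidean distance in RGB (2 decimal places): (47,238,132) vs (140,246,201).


d = √[(R₁-R₂)² + (G₁-G₂)² + (B₁-B₂)²]
d = √[(47-140)² + (238-246)² + (132-201)²]
d = √[8649 + 64 + 4761]
d = √13474
d ≈ 116.08


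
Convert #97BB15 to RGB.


97 → 151 (R)
BB → 187 (G)
15 → 21 (B)
= RGB(151, 187, 21)


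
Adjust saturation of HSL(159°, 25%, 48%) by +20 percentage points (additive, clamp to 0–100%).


Original S = 25%
Adjustment = +20 percentage points
New S = 25 + (20) = 45
Clamp to [0, 100] → 45
= HSL(159°, 45%, 48%)


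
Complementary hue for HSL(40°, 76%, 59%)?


Complement = opposite side of color wheel = hue + 180°
H' = (40 + 180) mod 360 = 220°
S and L unchanged.
= HSL(220°, 76%, 59%)


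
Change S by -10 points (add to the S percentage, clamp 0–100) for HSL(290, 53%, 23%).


Original S = 53%
Adjustment = -10 percentage points
New S = 53 + (-10) = 43
Clamp to [0, 100] → 43
= HSL(290°, 43%, 23%)


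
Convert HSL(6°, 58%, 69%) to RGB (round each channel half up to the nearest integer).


H=6°, S=0.58, L=0.69
C = (1-|2L-1|)×S = (1-|0.38|)×0.58 = 0.3596
H' = H/60 = 6/60 ≈ 0.1000; X = C×(1-|H' mod 2 - 1|) = 0.03596
m = L - C/2 = 0.69 - 0.1798 = 0.5102
Sector ⌊H'⌋ = 0 → (R',G',B') = (0.3596, 0.03596, 0.0)
RGB = ((R'+m)×255, (G'+m)×255, (B'+m)×255) = (221.799, 139.2708, 130.101)
Round half up → RGB(222, 139, 130)


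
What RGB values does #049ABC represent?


04 → 4 (R)
9A → 154 (G)
BC → 188 (B)
= RGB(4, 154, 188)


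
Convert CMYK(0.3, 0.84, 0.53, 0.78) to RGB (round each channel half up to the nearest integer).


R = 255 × (1-C) × (1-K) = 255 × 0.70 × 0.22 = 39.27 → 39
G = 255 × (1-M) × (1-K) = 255 × 0.16 × 0.22 = 8.976 → 9
B = 255 × (1-Y) × (1-K) = 255 × 0.47 × 0.22 = 26.367 → 26
= RGB(39, 9, 26)


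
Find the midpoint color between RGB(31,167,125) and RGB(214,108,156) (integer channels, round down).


Midpoint: each channel = ⌊(C₁+C₂)/2⌋
R: ⌊(31+214)/2⌋ = 122
G: ⌊(167+108)/2⌋ = 137
B: ⌊(125+156)/2⌋ = 140
= RGB(122, 137, 140)


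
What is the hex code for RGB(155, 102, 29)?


R = 155 → 9B (hex)
G = 102 → 66 (hex)
B = 29 → 1D (hex)
Hex = #9B661D


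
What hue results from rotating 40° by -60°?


New hue = (H + rotation) mod 360
New hue = (40 -60) mod 360
= -20 mod 360
= 340°


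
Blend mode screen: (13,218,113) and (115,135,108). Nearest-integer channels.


Screen: C = 255 - (255-A)×(255-B)/255, rounded to nearest integer
R: 255 - (255-13)×(255-115)/255 = 255 - 33880/255 ≈ 255 - 132.863 = 122.137 → 122
G: 255 - (255-218)×(255-135)/255 = 255 - 4440/255 ≈ 255 - 17.412 = 237.588 → 238
B: 255 - (255-113)×(255-108)/255 = 255 - 20874/255 ≈ 255 - 81.859 = 173.141 → 173
= RGB(122, 238, 173)


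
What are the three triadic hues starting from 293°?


Triadic: equally spaced at 120° intervals
H1 = 293°
H2 = (293 + 120) mod 360 = 53°
H3 = (293 + 240) mod 360 = 173°
Triadic = 293°, 53°, 173°


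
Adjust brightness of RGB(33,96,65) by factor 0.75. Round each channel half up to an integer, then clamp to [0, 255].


Multiply each channel by 0.75, round half up, clamp to [0, 255]
R: 33×0.75 = 24.75 → round → 25
G: 96×0.75 = 72
B: 65×0.75 = 48.75 → round → 49
= RGB(25, 72, 49)


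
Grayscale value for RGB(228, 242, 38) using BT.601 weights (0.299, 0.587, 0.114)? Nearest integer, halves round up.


Gray = 0.299×R + 0.587×G + 0.114×B
Gray = 0.299×228 + 0.587×242 + 0.114×38
Gray = 68.172 + 142.054 + 4.332
Gray = 214.558 → round half up → 215
Gray = 215


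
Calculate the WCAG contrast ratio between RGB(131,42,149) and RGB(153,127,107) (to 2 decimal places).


Linearize each sRGB channel c=v/255: c/12.92 if c ≤ 0.04045 else ((c+0.055)/1.055)^2.4
L = 0.2126×R_lin + 0.7152×G_lin + 0.0722×B_lin
Color 1 (131,42,149):
  R=131: 131/255≈0.5137 > 0.04045 → ((0.5137+0.055)/1.055)^2.4 ≈ 0.22697
  G=42: 42/255≈0.1647 > 0.04045 → ((0.1647+0.055)/1.055)^2.4 ≈ 0.02315
  B=149: 149/255≈0.5843 > 0.04045 → ((0.5843+0.055)/1.055)^2.4 ≈ 0.30054
  L1 = 0.2126×0.22697 + 0.7152×0.02315 + 0.0722×0.30054 ≈ 0.08651
Color 2 (153,127,107):
  R=153: 153/255≈0.6000 > 0.04045 → ((0.6000+0.055)/1.055)^2.4 ≈ 0.31855
  G=127: 127/255≈0.4980 > 0.04045 → ((0.4980+0.055)/1.055)^2.4 ≈ 0.21223
  B=107: 107/255≈0.4196 > 0.04045 → ((0.4196+0.055)/1.055)^2.4 ≈ 0.14703
  L2 = 0.2126×0.31855 + 0.7152×0.21223 + 0.0722×0.14703 ≈ 0.23013
Lighter = 0.23013, Darker = 0.08651
Ratio = (L_lighter + 0.05) / (L_darker + 0.05)
Ratio = (0.23013 + 0.05) / (0.08651 + 0.05) = 0.28013 / 0.13651 ≈ 2.0520
Ratio ≈ 2.05:1


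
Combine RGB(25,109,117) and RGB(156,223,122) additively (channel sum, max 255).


Additive: each channel = min(255, C₁+C₂)
R: 25+156 = 181 → 181
G: 109+223 = 332 → 255
B: 117+122 = 239 → 239
= RGB(181, 255, 239)


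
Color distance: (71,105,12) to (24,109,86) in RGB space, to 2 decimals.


d = √[(R₁-R₂)² + (G₁-G₂)² + (B₁-B₂)²]
d = √[(71-24)² + (105-109)² + (12-86)²]
d = √[2209 + 16 + 5476]
d = √7701
d ≈ 87.76


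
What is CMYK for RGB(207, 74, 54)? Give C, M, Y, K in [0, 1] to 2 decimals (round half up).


R'=207/255≈0.8118, G'=74/255≈0.2902, B'=54/255≈0.2118
K = 1 - max(R',G',B') = 1 - 207/255 = 48/255 = 0.18823… → 0.19
(1-R'-K)/(1-K) simplifies to (max-R)/max with max = 207:
C = (207-207)/207 = 0/207 = 0 → 0.00
M = (207-74)/207 = 133/207 = 0.64251… → 0.64
Y = (207-54)/207 = 153/207 = 0.73913… → 0.74
= CMYK(0.00, 0.64, 0.74, 0.19)


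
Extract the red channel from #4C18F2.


Color: #4C18F2
R = 4C = 76
G = 18 = 24
B = F2 = 242
Red = 76


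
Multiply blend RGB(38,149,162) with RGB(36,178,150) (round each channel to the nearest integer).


Multiply: C = A×B/255, rounded to nearest integer
R: 38×36/255 = 1368/255 ≈ 5.365 → 5
G: 149×178/255 = 26522/255 ≈ 104.008 → 104
B: 162×150/255 = 24300/255 ≈ 95.294 → 95
= RGB(5, 104, 95)


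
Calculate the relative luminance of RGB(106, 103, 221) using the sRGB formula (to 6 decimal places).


Linearize each channel (sRGB transfer function): c = v/255; c_lin = c/12.92 if c ≤ 0.04045, else ((c+0.055)/1.055)^2.4
  R: 106/255 ≈ 0.415686 > 0.04045 → ((0.415686+0.055)/1.055)^2.4 ≈ 0.144128
  G: 103/255 ≈ 0.403922 > 0.04045 → ((0.403922+0.055)/1.055)^2.4 ≈ 0.135633
  B: 221/255 ≈ 0.866667 > 0.04045 → ((0.866667+0.055)/1.055)^2.4 ≈ 0.723055
R_lin = 0.144128, G_lin = 0.135633, B_lin = 0.723055
L = 0.2126×R + 0.7152×G + 0.0722×B
L = 0.2126×0.144128 + 0.7152×0.135633 + 0.0722×0.723055
L ≈ 0.179851


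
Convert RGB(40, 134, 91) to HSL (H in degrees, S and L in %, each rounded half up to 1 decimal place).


Normalize: R'=40/255≈0.1569, G'=134/255≈0.5255, B'=91/255≈0.3569
Max=134/255, Min=40/255, Δ=Max-Min=94/255
L = (Max+Min)/2 = (134+40)/510 = 174/510 = 0.34117… → L = 34.1%
L ≤ 0.5 → S = Δ/(Max+Min) = 94/(134+40) = 94/174 = 0.54022… → S = 54.0%
(the 1/255 factors cancel in S and H, so raw channel differences can be used)
Max is G' → H = 60 × ((B-R)/Δ + 2) = 60 × ((91-40)/94 + 2)
  51/94 + 2 = 0.5425… + 2 = 2.5425…
  H = 60 × 2.5425… = 152.553…° → H = 152.6°
= HSL(152.6°, 54.0%, 34.1%)


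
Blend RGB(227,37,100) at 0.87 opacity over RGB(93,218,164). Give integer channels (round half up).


C = α×F + (1-α)×B, with 1-α = 0.13
R: 0.87×227 + 0.13×93 = 197.49 + 12.09 = 209.58 → 210
G: 0.87×37 + 0.13×218 = 32.19 + 28.34 = 60.53 → 61
B: 0.87×100 + 0.13×164 = 87.00 + 21.32 = 108.32 → 108
= RGB(210, 61, 108)


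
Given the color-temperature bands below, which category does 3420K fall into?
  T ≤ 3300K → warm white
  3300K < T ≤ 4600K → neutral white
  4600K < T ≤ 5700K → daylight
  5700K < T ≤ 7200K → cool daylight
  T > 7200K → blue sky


Temperature: 3420K
3300K < 3420K ≤ 4600K → neutral white
Classification: neutral white


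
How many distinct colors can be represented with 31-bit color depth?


Colors = 2^bits = 2^31
= 2,147,483,648 colors


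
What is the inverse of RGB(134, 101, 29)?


Invert: (255-R, 255-G, 255-B)
R: 255-134 = 121
G: 255-101 = 154
B: 255-29 = 226
= RGB(121, 154, 226)


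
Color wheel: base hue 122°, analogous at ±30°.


Base hue: 122°
Left analog: (122 - 30) mod 360 = 92°
Right analog: (122 + 30) mod 360 = 152°
Analogous hues = 92° and 152°


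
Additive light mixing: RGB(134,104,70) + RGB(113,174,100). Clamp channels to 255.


Additive: each channel = min(255, C₁+C₂)
R: 134+113 = 247 → 247
G: 104+174 = 278 → 255
B: 70+100 = 170 → 170
= RGB(247, 255, 170)


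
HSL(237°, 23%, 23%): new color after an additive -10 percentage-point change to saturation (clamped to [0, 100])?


Original S = 23%
Adjustment = -10 percentage points
New S = 23 + (-10) = 13
Clamp to [0, 100] → 13
= HSL(237°, 13%, 23%)


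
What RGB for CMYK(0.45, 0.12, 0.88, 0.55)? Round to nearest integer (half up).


R = 255 × (1-C) × (1-K) = 255 × 0.55 × 0.45 = 63.1125 → 63
G = 255 × (1-M) × (1-K) = 255 × 0.88 × 0.45 = 100.98 → 101
B = 255 × (1-Y) × (1-K) = 255 × 0.12 × 0.45 = 13.77 → 14
= RGB(63, 101, 14)


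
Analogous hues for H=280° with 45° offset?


Base hue: 280°
Left analog: (280 - 45) mod 360 = 235°
Right analog: (280 + 45) mod 360 = 325°
Analogous hues = 235° and 325°


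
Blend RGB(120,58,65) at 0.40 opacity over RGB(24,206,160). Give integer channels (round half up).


C = α×F + (1-α)×B, with 1-α = 0.60
R: 0.40×120 + 0.60×24 = 48.00 + 14.40 = 62.40 → 62
G: 0.40×58 + 0.60×206 = 23.20 + 123.60 = 146.80 → 147
B: 0.40×65 + 0.60×160 = 26.00 + 96.00 = 122.00 → 122
= RGB(62, 147, 122)


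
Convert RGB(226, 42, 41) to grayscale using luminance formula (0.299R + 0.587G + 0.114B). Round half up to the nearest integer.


Gray = 0.299×R + 0.587×G + 0.114×B
Gray = 0.299×226 + 0.587×42 + 0.114×41
Gray = 67.574 + 24.654 + 4.674
Gray = 96.902 → round half up → 97
Gray = 97


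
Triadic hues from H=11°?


Triadic: equally spaced at 120° intervals
H1 = 11°
H2 = (11 + 120) mod 360 = 131°
H3 = (11 + 240) mod 360 = 251°
Triadic = 11°, 131°, 251°


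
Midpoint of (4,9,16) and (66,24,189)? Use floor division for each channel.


Midpoint: each channel = ⌊(C₁+C₂)/2⌋
R: ⌊(4+66)/2⌋ = 35
G: ⌊(9+24)/2⌋ = 16
B: ⌊(16+189)/2⌋ = 102
= RGB(35, 16, 102)


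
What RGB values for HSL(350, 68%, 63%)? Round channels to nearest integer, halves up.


H=350°, S=0.68, L=0.63
C = (1-|2L-1|)×S = (1-|0.26|)×0.68 = 0.5032
H' = H/60 = 350/60 ≈ 5.8333; X = C×(1-|H' mod 2 - 1|) ≈ 0.0839
m = L - C/2 = 0.63 - 0.2516 = 0.3784
Sector ⌊H'⌋ = 5 → (R',G',B') = (0.5032, 0.0, ≈0.0839)
RGB = ((R'+m)×255, (G'+m)×255, (B'+m)×255) = (224.808, 96.492, 117.878)
Round half up → RGB(225, 96, 118)


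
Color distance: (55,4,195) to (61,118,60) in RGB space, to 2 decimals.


d = √[(R₁-R₂)² + (G₁-G₂)² + (B₁-B₂)²]
d = √[(55-61)² + (4-118)² + (195-60)²]
d = √[36 + 12996 + 18225]
d = √31257
d ≈ 176.80


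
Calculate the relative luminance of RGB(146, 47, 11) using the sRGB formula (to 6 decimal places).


Linearize each channel (sRGB transfer function): c = v/255; c_lin = c/12.92 if c ≤ 0.04045, else ((c+0.055)/1.055)^2.4
  R: 146/255 ≈ 0.572549 > 0.04045 → ((0.572549+0.055)/1.055)^2.4 ≈ 0.287441
  G: 47/255 ≈ 0.184314 > 0.04045 → ((0.184314+0.055)/1.055)^2.4 ≈ 0.028426
  B: 11/255 ≈ 0.043137 > 0.04045 → ((0.043137+0.055)/1.055)^2.4 ≈ 0.003347
R_lin = 0.287441, G_lin = 0.028426, B_lin = 0.003347
L = 0.2126×R + 0.7152×G + 0.0722×B
L = 0.2126×0.287441 + 0.7152×0.028426 + 0.0722×0.003347
L ≈ 0.081682


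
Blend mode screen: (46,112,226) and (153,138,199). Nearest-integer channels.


Screen: C = 255 - (255-A)×(255-B)/255, rounded to nearest integer
R: 255 - (255-46)×(255-153)/255 = 255 - 21318/255 ≈ 255 - 83.600 = 171.400 → 171
G: 255 - (255-112)×(255-138)/255 = 255 - 16731/255 ≈ 255 - 65.612 = 189.388 → 189
B: 255 - (255-226)×(255-199)/255 = 255 - 1624/255 ≈ 255 - 6.369 = 248.631 → 249
= RGB(171, 189, 249)


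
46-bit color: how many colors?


Colors = 2^bits = 2^46
= 70,368,744,177,664 colors


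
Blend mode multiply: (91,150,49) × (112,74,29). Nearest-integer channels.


Multiply: C = A×B/255, rounded to nearest integer
R: 91×112/255 = 10192/255 ≈ 39.969 → 40
G: 150×74/255 = 11100/255 ≈ 43.529 → 44
B: 49×29/255 = 1421/255 ≈ 5.573 → 6
= RGB(40, 44, 6)


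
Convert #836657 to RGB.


83 → 131 (R)
66 → 102 (G)
57 → 87 (B)
= RGB(131, 102, 87)


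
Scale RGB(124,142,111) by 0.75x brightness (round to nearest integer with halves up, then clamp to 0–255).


Multiply each channel by 0.75, round half up, clamp to [0, 255]
R: 124×0.75 = 93
G: 142×0.75 = 106.5 → round → 107
B: 111×0.75 = 83.25 → round → 83
= RGB(93, 107, 83)


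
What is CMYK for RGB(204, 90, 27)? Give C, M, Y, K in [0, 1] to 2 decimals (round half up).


R'=204/255≈0.8000, G'=90/255≈0.3529, B'=27/255≈0.1059
K = 1 - max(R',G',B') = 1 - 204/255 = 51/255 = 0.2 → 0.20
(1-R'-K)/(1-K) simplifies to (max-R)/max with max = 204:
C = (204-204)/204 = 0/204 = 0 → 0.00
M = (204-90)/204 = 114/204 = 0.55882… → 0.56
Y = (204-27)/204 = 177/204 = 0.86764… → 0.87
= CMYK(0.00, 0.56, 0.87, 0.20)


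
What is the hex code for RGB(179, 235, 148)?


R = 179 → B3 (hex)
G = 235 → EB (hex)
B = 148 → 94 (hex)
Hex = #B3EB94


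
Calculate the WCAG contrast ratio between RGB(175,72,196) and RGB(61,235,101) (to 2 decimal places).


Linearize each sRGB channel c=v/255: c/12.92 if c ≤ 0.04045 else ((c+0.055)/1.055)^2.4
L = 0.2126×R_lin + 0.7152×G_lin + 0.0722×B_lin
Color 1 (175,72,196):
  R=175: 175/255≈0.6863 > 0.04045 → ((0.6863+0.055)/1.055)^2.4 ≈ 0.42869
  G=72: 72/255≈0.2824 > 0.04045 → ((0.2824+0.055)/1.055)^2.4 ≈ 0.06480
  B=196: 196/255≈0.7686 > 0.04045 → ((0.7686+0.055)/1.055)^2.4 ≈ 0.55201
  L1 = 0.2126×0.42869 + 0.7152×0.06480 + 0.0722×0.55201 ≈ 0.17734
Color 2 (61,235,101):
  R=61: 61/255≈0.2392 > 0.04045 → ((0.2392+0.055)/1.055)^2.4 ≈ 0.04667
  G=235: 235/255≈0.9216 > 0.04045 → ((0.9216+0.055)/1.055)^2.4 ≈ 0.83077
  B=101: 101/255≈0.3961 > 0.04045 → ((0.3961+0.055)/1.055)^2.4 ≈ 0.13014
  L2 = 0.2126×0.04667 + 0.7152×0.83077 + 0.0722×0.13014 ≈ 0.61348
Lighter = 0.61348, Darker = 0.17734
Ratio = (L_lighter + 0.05) / (L_darker + 0.05)
Ratio = (0.61348 + 0.05) / (0.17734 + 0.05) = 0.66348 / 0.22734 ≈ 2.9184
Ratio ≈ 2.92:1


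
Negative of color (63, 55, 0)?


Invert: (255-R, 255-G, 255-B)
R: 255-63 = 192
G: 255-55 = 200
B: 255-0 = 255
= RGB(192, 200, 255)


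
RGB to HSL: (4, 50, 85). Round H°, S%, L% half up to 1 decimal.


Normalize: R'=4/255≈0.0157, G'=50/255≈0.1961, B'=85/255≈0.3333
Max=85/255, Min=4/255, Δ=Max-Min=81/255
L = (Max+Min)/2 = (85+4)/510 = 89/510 = 0.17450… → L = 17.5%
L ≤ 0.5 → S = Δ/(Max+Min) = 81/(85+4) = 81/89 = 0.91011… → S = 91.0%
(the 1/255 factors cancel in S and H, so raw channel differences can be used)
Max is B' → H = 60 × ((R-G)/Δ + 4) = 60 × ((4-50)/81 + 4)
  -46/81 + 4 = -0.5679… + 4 = 3.4320…
  H = 60 × 3.4320… = 205.925…° → H = 205.9°
= HSL(205.9°, 91.0%, 17.5%)


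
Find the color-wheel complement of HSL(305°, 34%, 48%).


Complement = opposite side of color wheel = hue + 180°
H' = (305 + 180) mod 360 = 125°
S and L unchanged.
= HSL(125°, 34%, 48%)


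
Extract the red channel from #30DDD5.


Color: #30DDD5
R = 30 = 48
G = DD = 221
B = D5 = 213
Red = 48


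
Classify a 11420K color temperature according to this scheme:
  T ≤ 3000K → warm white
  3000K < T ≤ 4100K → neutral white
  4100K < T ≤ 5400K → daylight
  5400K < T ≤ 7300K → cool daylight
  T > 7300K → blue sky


Temperature: 11420K
11420K > 7300K → blue sky
Classification: blue sky


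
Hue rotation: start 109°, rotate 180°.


New hue = (H + rotation) mod 360
New hue = (109 + 180) mod 360
= 289 mod 360
= 289°


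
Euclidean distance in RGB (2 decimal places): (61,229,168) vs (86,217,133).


d = √[(R₁-R₂)² + (G₁-G₂)² + (B₁-B₂)²]
d = √[(61-86)² + (229-217)² + (168-133)²]
d = √[625 + 144 + 1225]
d = √1994
d ≈ 44.65


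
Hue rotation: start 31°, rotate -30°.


New hue = (H + rotation) mod 360
New hue = (31 -30) mod 360
= 1 mod 360
= 1°
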